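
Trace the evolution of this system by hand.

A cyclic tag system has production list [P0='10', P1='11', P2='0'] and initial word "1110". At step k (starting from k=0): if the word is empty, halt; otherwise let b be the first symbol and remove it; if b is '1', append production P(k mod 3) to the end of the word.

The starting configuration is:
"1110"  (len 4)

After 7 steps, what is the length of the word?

0) "1110"  (len 4)
1) "11010"  (len 5)
2) "101011"  (len 6)
3) "010110"  (len 6)
4) "10110"  (len 5)
5) "011011"  (len 6)
6) "11011"  (len 5)
7) "101110"  (len 6)

6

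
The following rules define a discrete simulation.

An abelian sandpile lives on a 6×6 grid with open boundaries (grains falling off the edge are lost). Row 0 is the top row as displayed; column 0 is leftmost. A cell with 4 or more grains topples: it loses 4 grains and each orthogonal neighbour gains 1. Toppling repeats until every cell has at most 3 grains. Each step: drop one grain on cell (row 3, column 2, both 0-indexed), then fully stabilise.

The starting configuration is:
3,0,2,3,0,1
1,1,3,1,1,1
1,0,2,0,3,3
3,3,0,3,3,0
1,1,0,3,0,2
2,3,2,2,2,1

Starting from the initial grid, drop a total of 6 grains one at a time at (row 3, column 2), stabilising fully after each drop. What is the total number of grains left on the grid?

61

t=0: 3,0,2,3,0,1
1,1,3,1,1,1
1,0,2,0,3,3
3,3,0,3,3,0
1,1,0,3,0,2
2,3,2,2,2,1
t=1: 3,0,2,3,0,1
1,1,3,1,1,1
1,0,2,0,3,3
3,3,1,3,3,0
1,1,0,3,0,2
2,3,2,2,2,1
t=2: 3,0,2,3,0,1
1,1,3,1,1,1
1,0,2,0,3,3
3,3,2,3,3,0
1,1,0,3,0,2
2,3,2,2,2,1
t=3: 3,0,2,3,0,1
1,1,3,1,1,1
1,0,2,0,3,3
3,3,3,3,3,0
1,1,0,3,0,2
2,3,2,2,2,1
t=4: 3,0,2,3,0,1
1,1,3,1,2,2
2,1,3,2,1,0
0,1,2,2,1,2
2,2,2,0,2,2
2,3,2,3,2,1
t=5: 3,0,2,3,0,1
1,1,3,1,2,2
2,1,3,2,1,0
0,1,3,2,1,2
2,2,2,0,2,2
2,3,2,3,2,1
t=6: 3,0,3,3,0,1
1,2,0,2,2,2
2,2,1,3,1,0
0,2,1,3,1,2
2,2,3,0,2,2
2,3,2,3,2,1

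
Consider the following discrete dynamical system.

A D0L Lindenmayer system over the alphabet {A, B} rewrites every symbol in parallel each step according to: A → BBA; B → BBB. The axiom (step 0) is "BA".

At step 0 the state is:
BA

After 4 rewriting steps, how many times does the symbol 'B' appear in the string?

161

step 0: BA
step 1: BBBBBA
step 2: BBBBBBBBBBBBBBBBBA
step 3: BBBBBBBBBBBBBBBBBBBBBBBBBBBBBBBBBBBBBBBBBBBBBBBBBBBBBA
step 4: BBBBBBBBBBBBBBBBBBBBBBBBBBBBBBBBBBBBBBBBBBBBBBBBBBBBBBBBBB…BBBBBBBBBBBBBBBBBBBBBBBBBBBBBBBBBBBBBBBBBBBBBBBBBBBBBBBBBA  (len 162)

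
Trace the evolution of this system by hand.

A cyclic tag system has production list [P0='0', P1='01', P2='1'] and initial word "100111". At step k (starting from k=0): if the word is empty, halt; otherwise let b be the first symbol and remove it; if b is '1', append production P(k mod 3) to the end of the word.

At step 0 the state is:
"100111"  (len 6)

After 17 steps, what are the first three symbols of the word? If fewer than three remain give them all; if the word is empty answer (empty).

(empty)

gen 0: "100111"  (len 6)
gen 1: "001110"  (len 6)
gen 2: "01110"  (len 5)
gen 3: "1110"  (len 4)
gen 4: "1100"  (len 4)
gen 5: "10001"  (len 5)
gen 6: "00011"  (len 5)
gen 7: "0011"  (len 4)
gen 8: "011"  (len 3)
gen 9: "11"  (len 2)
gen 10: "10"  (len 2)
gen 11: "001"  (len 3)
gen 12: "01"  (len 2)
gen 13: "1"  (len 1)
gen 14: "01"  (len 2)
gen 15: "1"  (len 1)
gen 16: "0"  (len 1)
gen 17: (halted — word empty)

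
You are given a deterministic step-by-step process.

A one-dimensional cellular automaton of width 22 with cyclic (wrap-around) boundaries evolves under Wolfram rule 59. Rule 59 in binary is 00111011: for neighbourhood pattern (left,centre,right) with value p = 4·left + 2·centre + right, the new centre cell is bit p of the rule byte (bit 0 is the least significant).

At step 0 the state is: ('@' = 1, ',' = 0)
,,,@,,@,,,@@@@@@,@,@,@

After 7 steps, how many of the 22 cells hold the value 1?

0) ,,,@,,@,,,@@@@@@,@,@,@
1) @@@,@@,@@@@,,,,,@,@,@,
2) @,,@@,@@,,,@@@@@,@,@,@
3) ,@@@,@@,@@@@,,,,@,@,@@
4) @@,,@@,@@,,,@@@@,@,@@,
5) @,@@@,@@,@@@@,,,@,@@,@
6) ,@@,,@@,@@,,,@@@,@@,@@
7) @@,@@@,@@,@@@@,,@@,@@,

15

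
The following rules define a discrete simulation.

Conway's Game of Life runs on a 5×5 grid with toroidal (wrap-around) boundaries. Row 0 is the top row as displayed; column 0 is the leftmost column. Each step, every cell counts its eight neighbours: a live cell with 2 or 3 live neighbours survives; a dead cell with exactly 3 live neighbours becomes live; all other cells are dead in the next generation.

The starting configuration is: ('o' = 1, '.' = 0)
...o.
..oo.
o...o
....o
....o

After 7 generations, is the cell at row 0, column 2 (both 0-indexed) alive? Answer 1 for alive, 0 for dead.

step 0: ...o.
..oo.
o...o
....o
....o
step 1: ..ooo
..oo.
o...o
...oo
...oo
step 2: .....
ooo..
o.o..
.....
o....
step 3: o....
o.o..
o.o..
.o...
.....
step 4: .o...
o...o
o.o..
.o...
.....
step 5: o....
o...o
o...o
.o...
.....
step 6: o...o
.o...
.o..o
o....
.....
step 7: o....
.o..o
.o...
o....
o...o

0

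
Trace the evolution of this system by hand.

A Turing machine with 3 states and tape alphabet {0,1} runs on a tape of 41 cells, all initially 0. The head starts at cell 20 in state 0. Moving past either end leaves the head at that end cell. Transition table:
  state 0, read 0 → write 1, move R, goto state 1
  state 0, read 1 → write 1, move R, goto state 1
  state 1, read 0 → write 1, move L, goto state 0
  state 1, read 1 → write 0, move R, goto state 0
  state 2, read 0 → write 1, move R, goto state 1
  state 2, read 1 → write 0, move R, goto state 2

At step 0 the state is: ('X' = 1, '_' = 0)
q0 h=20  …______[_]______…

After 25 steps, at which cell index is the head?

33

k=0  q0 h=20  …______[_]______…
k=1  q1 h=21  …_____X[_]______…
k=2  q0 h=20  …______[X]X_____…
k=3  q1 h=21  …_____X[X]______…
k=4  q0 h=22  …____X_[_]______…
k=5  q1 h=23  …___X_X[_]______…
k=6  q0 h=22  …____X_[X]X_____…
k=7  q1 h=23  …___X_X[X]______…
k=8  q0 h=24  …__X_X_[_]______…
k=9  q1 h=25  …_X_X_X[_]______…
k=10  q0 h=24  …__X_X_[X]X_____…
k=11  q1 h=25  …_X_X_X[X]______…
k=12  q0 h=26  …X_X_X_[_]______…
k=13  q1 h=27  …_X_X_X[_]______…
k=14  q0 h=26  …X_X_X_[X]X_____…
k=15  q1 h=27  …_X_X_X[X]______…
k=16  q0 h=28  …X_X_X_[_]______…
k=17  q1 h=29  …_X_X_X[_]______…
k=18  q0 h=28  …X_X_X_[X]X_____…
k=19  q1 h=29  …_X_X_X[X]______…
k=20  q0 h=30  …X_X_X_[_]______…
k=21  q1 h=31  …_X_X_X[_]______…
k=22  q0 h=30  …X_X_X_[X]X_____…
k=23  q1 h=31  …_X_X_X[X]______…
k=24  q0 h=32  …X_X_X_[_]______…
k=25  q1 h=33  …_X_X_X[_]______…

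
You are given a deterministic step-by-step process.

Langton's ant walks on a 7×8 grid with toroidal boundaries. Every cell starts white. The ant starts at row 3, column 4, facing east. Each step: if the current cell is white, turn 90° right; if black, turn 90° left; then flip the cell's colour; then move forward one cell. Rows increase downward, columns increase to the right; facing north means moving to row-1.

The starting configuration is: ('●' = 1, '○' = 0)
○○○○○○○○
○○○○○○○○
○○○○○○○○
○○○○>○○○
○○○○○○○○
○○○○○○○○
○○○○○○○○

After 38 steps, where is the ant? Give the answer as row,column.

t=0: ○○○○○○○○
○○○○○○○○
○○○○○○○○
○○○○>○○○
○○○○○○○○
○○○○○○○○
○○○○○○○○
t=1: ○○○○○○○○
○○○○○○○○
○○○○○○○○
○○○○●○○○
○○○○v○○○
○○○○○○○○
○○○○○○○○
t=2: ○○○○○○○○
○○○○○○○○
○○○○○○○○
○○○○●○○○
○○○<●○○○
○○○○○○○○
○○○○○○○○
t=3: ○○○○○○○○
○○○○○○○○
○○○○○○○○
○○○^●○○○
○○○●●○○○
○○○○○○○○
○○○○○○○○
t=4: ○○○○○○○○
○○○○○○○○
○○○○○○○○
○○○●>○○○
○○○●●○○○
○○○○○○○○
○○○○○○○○
t=5: ○○○○○○○○
○○○○○○○○
○○○○^○○○
○○○●○○○○
○○○●●○○○
○○○○○○○○
○○○○○○○○
t=6: ○○○○○○○○
○○○○○○○○
○○○○●>○○
○○○●○○○○
○○○●●○○○
○○○○○○○○
○○○○○○○○
t=7: ○○○○○○○○
○○○○○○○○
○○○○●●○○
○○○●○v○○
○○○●●○○○
○○○○○○○○
○○○○○○○○
t=8: ○○○○○○○○
○○○○○○○○
○○○○●●○○
○○○●<●○○
○○○●●○○○
○○○○○○○○
○○○○○○○○
t=9: ○○○○○○○○
○○○○○○○○
○○○○^●○○
○○○●●●○○
○○○●●○○○
○○○○○○○○
○○○○○○○○
t=10: ○○○○○○○○
○○○○○○○○
○○○<○●○○
○○○●●●○○
○○○●●○○○
○○○○○○○○
○○○○○○○○
t=11: ○○○○○○○○
○○○^○○○○
○○○●○●○○
○○○●●●○○
○○○●●○○○
○○○○○○○○
○○○○○○○○
t=12: ○○○○○○○○
○○○●>○○○
○○○●○●○○
○○○●●●○○
○○○●●○○○
○○○○○○○○
○○○○○○○○
t=13: ○○○○○○○○
○○○●●○○○
○○○●v●○○
○○○●●●○○
○○○●●○○○
○○○○○○○○
○○○○○○○○
t=14: ○○○○○○○○
○○○●●○○○
○○○<●●○○
○○○●●●○○
○○○●●○○○
○○○○○○○○
○○○○○○○○
t=15: ○○○○○○○○
○○○●●○○○
○○○○●●○○
○○○v●●○○
○○○●●○○○
○○○○○○○○
○○○○○○○○
t=16: ○○○○○○○○
○○○●●○○○
○○○○●●○○
○○○○>●○○
○○○●●○○○
○○○○○○○○
○○○○○○○○
t=17: ○○○○○○○○
○○○●●○○○
○○○○^●○○
○○○○○●○○
○○○●●○○○
○○○○○○○○
○○○○○○○○
t=18: ○○○○○○○○
○○○●●○○○
○○○<○●○○
○○○○○●○○
○○○●●○○○
○○○○○○○○
○○○○○○○○
t=19: ○○○○○○○○
○○○^●○○○
○○○●○●○○
○○○○○●○○
○○○●●○○○
○○○○○○○○
○○○○○○○○
t=20: ○○○○○○○○
○○<○●○○○
○○○●○●○○
○○○○○●○○
○○○●●○○○
○○○○○○○○
○○○○○○○○
t=21: ○○^○○○○○
○○●○●○○○
○○○●○●○○
○○○○○●○○
○○○●●○○○
○○○○○○○○
○○○○○○○○
t=22: ○○●>○○○○
○○●○●○○○
○○○●○●○○
○○○○○●○○
○○○●●○○○
○○○○○○○○
○○○○○○○○
t=23: ○○●●○○○○
○○●v●○○○
○○○●○●○○
○○○○○●○○
○○○●●○○○
○○○○○○○○
○○○○○○○○
t=24: ○○●●○○○○
○○<●●○○○
○○○●○●○○
○○○○○●○○
○○○●●○○○
○○○○○○○○
○○○○○○○○
t=25: ○○●●○○○○
○○○●●○○○
○○v●○●○○
○○○○○●○○
○○○●●○○○
○○○○○○○○
○○○○○○○○
t=26: ○○●●○○○○
○○○●●○○○
○<●●○●○○
○○○○○●○○
○○○●●○○○
○○○○○○○○
○○○○○○○○
t=27: ○○●●○○○○
○^○●●○○○
○●●●○●○○
○○○○○●○○
○○○●●○○○
○○○○○○○○
○○○○○○○○
t=28: ○○●●○○○○
○●>●●○○○
○●●●○●○○
○○○○○●○○
○○○●●○○○
○○○○○○○○
○○○○○○○○
t=29: ○○●●○○○○
○●●●●○○○
○●v●○●○○
○○○○○●○○
○○○●●○○○
○○○○○○○○
○○○○○○○○
t=30: ○○●●○○○○
○●●●●○○○
○●○>○●○○
○○○○○●○○
○○○●●○○○
○○○○○○○○
○○○○○○○○
t=31: ○○●●○○○○
○●●^●○○○
○●○○○●○○
○○○○○●○○
○○○●●○○○
○○○○○○○○
○○○○○○○○
t=32: ○○●●○○○○
○●<○●○○○
○●○○○●○○
○○○○○●○○
○○○●●○○○
○○○○○○○○
○○○○○○○○
t=33: ○○●●○○○○
○●○○●○○○
○●v○○●○○
○○○○○●○○
○○○●●○○○
○○○○○○○○
○○○○○○○○
t=34: ○○●●○○○○
○●○○●○○○
○<●○○●○○
○○○○○●○○
○○○●●○○○
○○○○○○○○
○○○○○○○○
t=35: ○○●●○○○○
○●○○●○○○
○○●○○●○○
○v○○○●○○
○○○●●○○○
○○○○○○○○
○○○○○○○○
t=36: ○○●●○○○○
○●○○●○○○
○○●○○●○○
<●○○○●○○
○○○●●○○○
○○○○○○○○
○○○○○○○○
t=37: ○○●●○○○○
○●○○●○○○
^○●○○●○○
●●○○○●○○
○○○●●○○○
○○○○○○○○
○○○○○○○○
t=38: ○○●●○○○○
○●○○●○○○
●>●○○●○○
●●○○○●○○
○○○●●○○○
○○○○○○○○
○○○○○○○○

2,1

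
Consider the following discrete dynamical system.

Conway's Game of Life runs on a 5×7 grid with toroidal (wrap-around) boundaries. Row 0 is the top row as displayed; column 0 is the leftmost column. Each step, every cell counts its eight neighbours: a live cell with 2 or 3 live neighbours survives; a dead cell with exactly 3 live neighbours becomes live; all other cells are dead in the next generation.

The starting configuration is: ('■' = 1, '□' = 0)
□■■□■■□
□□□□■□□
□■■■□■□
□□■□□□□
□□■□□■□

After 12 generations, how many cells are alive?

step 0: □■■□■■□
□□□□■□□
□■■■□■□
□□■□□□□
□□■□□■□
step 1: □■■□■■□
□□□□□□□
□■■■■□□
□□□□■□□
□□■□■■□
step 2: □■■□■■□
□□□□□■□
□□■■■□□
□■□□□□□
□■■□□□□
step 3: □■■■■■□
□■□□□■□
□□■■■□□
□■□□□□□
■□□■□□□
step 4: ■■□■□■■
□■□□□■□
□■■■■□□
□■□□■□□
■□□■□□□
step 5: □■□□□■□
□□□□□■□
■■□■■■□
■■□□■□□
□□□■□■□
step 6: □□□□□■■
■■■□□■□
■■■■□■□
■■□□□□□
■■■□□■■
step 7: □□□□■□□
□□□■□■□
□□□■■□□
□□□■■■□
□□■□□■□
step 8: □□□■■■□
□□□■□■□
□□■□□□□
□□■□□■□
□□□□□■□
step 9: □□□■□■■
□□■■□■□
□□■■■□□
□□□□□□□
□□□■□■■
step 10: □□□■□□□
□□□□□■■
□□■□■□□
□□■□□■□
□□□□□■■
step 11: □□□□■□□
□□□■■■□
□□□■■□■
□□□■■■■
□□□□■■■
step 12: □□□□□□■
□□□□□□□
□□■□□□■
■□□□□□□
□□□□□□■

5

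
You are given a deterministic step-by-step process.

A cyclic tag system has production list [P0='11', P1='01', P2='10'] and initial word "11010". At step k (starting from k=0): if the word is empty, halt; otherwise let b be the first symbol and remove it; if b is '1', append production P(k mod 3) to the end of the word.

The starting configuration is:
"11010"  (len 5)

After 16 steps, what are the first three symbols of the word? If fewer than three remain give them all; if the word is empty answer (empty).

[0] "11010"  (len 5)
[1] "101011"  (len 6)
[2] "0101101"  (len 7)
[3] "101101"  (len 6)
[4] "0110111"  (len 7)
[5] "110111"  (len 6)
[6] "1011110"  (len 7)
[7] "01111011"  (len 8)
[8] "1111011"  (len 7)
[9] "11101110"  (len 8)
[10] "110111011"  (len 9)
[11] "1011101101"  (len 10)
[12] "01110110110"  (len 11)
[13] "1110110110"  (len 10)
[14] "11011011001"  (len 11)
[15] "101101100110"  (len 12)
[16] "0110110011011"  (len 13)

011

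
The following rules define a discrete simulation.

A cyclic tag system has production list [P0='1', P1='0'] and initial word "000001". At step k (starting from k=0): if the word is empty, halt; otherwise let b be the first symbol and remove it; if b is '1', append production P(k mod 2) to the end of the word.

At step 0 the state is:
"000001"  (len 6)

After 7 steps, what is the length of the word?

step 0: "000001"  (len 6)
step 1: "00001"  (len 5)
step 2: "0001"  (len 4)
step 3: "001"  (len 3)
step 4: "01"  (len 2)
step 5: "1"  (len 1)
step 6: "0"  (len 1)
step 7: (halted — word empty)

0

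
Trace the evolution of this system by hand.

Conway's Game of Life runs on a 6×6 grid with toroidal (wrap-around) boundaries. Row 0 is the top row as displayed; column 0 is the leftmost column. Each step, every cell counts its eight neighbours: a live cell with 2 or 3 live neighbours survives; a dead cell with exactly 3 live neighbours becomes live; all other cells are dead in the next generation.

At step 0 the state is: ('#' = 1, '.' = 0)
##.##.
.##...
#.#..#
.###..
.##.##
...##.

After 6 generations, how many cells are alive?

4

gen 0: ##.##.
.##...
#.#..#
.###..
.##.##
...##.
gen 1: ##..##
....#.
#.....
......
##...#
......
gen 2: #...##
.#..#.
......
.#...#
#.....
....#.
gen 3: #..##.
#...#.
#.....
#.....
#....#
#...#.
gen 4: ##.##.
##.##.
##....
##....
##....
##.##.
gen 5: ......
...##.
......
..#..#
......
...##.
gen 6: ......
......
...##.
......
...##.
......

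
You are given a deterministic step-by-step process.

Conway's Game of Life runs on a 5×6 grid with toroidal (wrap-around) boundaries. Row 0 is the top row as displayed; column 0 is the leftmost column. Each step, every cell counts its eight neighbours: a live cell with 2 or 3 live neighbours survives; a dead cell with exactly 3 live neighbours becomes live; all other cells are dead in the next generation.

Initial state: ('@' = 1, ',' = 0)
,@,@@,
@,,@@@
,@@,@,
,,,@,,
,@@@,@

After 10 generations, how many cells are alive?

gen 0: ,@,@@,
@,,@@@
,@@,@,
,,,@,,
,@@@,@
gen 1: ,@,,,,
@,,,,,
@@@,,,
@,,,,,
@@,,,,
gen 2: ,@,,,,
@,@,,,
@,,,,@
,,@,,@
@@,,,,
gen 3: ,,@,,,
@,,,,@
@,,,,@
,,,,,@
@@@,,,
gen 4: ,,@,,@
@@,,,@
,,,,@,
,,,,,@
@@@,,,
gen 5: ,,@,,@
@@,,@@
,,,,@,
@@,,,@
@@@,,@
gen 6: ,,@@,,
@@,@@,
,,,,@,
,,@,@,
,,@,@,
gen 7: ,,,,,@
,@,,@@
,@@,@,
,,,,@@
,@@,@,
gen 8: ,@@@,@
,@@@@@
,@@,,,
@,,,@@
@,,@@,
gen 9: ,,,,,,
,,,,,@
,,,,,,
@,@,@,
,,,,,,
gen 10: ,,,,,,
,,,,,,
,,,,,@
,,,,,,
,,,,,,

1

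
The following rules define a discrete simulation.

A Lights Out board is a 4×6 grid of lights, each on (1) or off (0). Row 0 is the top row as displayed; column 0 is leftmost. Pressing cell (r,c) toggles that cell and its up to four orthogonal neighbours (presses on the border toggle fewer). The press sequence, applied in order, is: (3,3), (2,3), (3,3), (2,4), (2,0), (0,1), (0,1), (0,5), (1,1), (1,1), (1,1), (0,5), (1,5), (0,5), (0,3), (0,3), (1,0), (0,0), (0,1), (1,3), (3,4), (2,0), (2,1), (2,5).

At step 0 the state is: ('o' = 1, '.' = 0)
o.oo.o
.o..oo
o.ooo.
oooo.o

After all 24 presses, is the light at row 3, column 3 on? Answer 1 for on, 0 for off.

[0] o.oo.o
.o..oo
o.ooo.
oooo.o
[1] o.oo.o
.o..oo
o.o.o.
oo..oo
[2] o.oo.o
.o.ooo
o..o..
oo.ooo
[3] o.oo.o
.o.ooo
o.....
ooo..o
[4] o.oo.o
.o.o.o
o..ooo
ooo.oo
[5] o.oo.o
oo.o.o
.o.ooo
.oo.oo
[6] .o.o.o
o..o.o
.o.ooo
.oo.oo
[7] o.oo.o
oo.o.o
.o.ooo
.oo.oo
[8] o.ooo.
oo.o..
.o.ooo
.oo.oo
[9] ooooo.
..oo..
...ooo
.oo.oo
[10] o.ooo.
oo.o..
.o.ooo
.oo.oo
[11] ooooo.
..oo..
...ooo
.oo.oo
[12] oooo.o
..oo.o
...ooo
.oo.oo
[13] oooo..
..ooo.
...oo.
.oo.oo
[14] oooooo
..oooo
...oo.
.oo.oo
[15] oo...o
..o.oo
...oo.
.oo.oo
[16] oooooo
..oooo
...oo.
.oo.oo
[17] .ooooo
oooooo
o..oo.
.oo.oo
[18] o.oooo
.ooooo
o..oo.
.oo.oo
[19] .o.ooo
..oooo
o..oo.
.oo.oo
[20] .o..oo
.....o
o...o.
.oo.oo
[21] .o..oo
.....o
o.....
.ooo..
[22] .o..oo
o....o
.o....
oooo..
[23] .o..oo
oo...o
o.o...
o.oo..
[24] .o..oo
oo....
o.o.oo
o.oo.o

1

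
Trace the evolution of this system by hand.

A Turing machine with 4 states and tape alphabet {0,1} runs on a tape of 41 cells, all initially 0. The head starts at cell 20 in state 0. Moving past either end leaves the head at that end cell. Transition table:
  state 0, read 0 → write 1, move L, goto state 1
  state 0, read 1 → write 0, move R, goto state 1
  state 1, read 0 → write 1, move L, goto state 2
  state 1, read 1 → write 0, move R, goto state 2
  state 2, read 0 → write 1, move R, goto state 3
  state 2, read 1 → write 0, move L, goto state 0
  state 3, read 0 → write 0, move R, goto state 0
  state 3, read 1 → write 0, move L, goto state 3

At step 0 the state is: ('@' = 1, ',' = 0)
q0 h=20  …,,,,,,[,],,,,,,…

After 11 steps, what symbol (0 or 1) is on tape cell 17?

k=0  q0 h=20  …,,,,,,[,],,,,,,…
k=1  q1 h=19  …,,,,,,[,]@,,,,,…
k=2  q2 h=18  …,,,,,,[,]@@,,,,…
k=3  q3 h=19  …,,,,,@[@]@,,,,,…
k=4  q3 h=18  …,,,,,,[@],@,,,,…
k=5  q3 h=17  …,,,,,,[,],,@,,,…
k=6  q0 h=18  …,,,,,,[,],@,,,,…
k=7  q1 h=17  …,,,,,,[,]@,@,,,…
k=8  q2 h=16  …,,,,,,[,]@@,@,,…
k=9  q3 h=17  …,,,,,@[@]@,@,,,…
k=10  q3 h=16  …,,,,,,[@],@,@,,…
k=11  q3 h=15  …,,,,,,[,],,@,@,…

0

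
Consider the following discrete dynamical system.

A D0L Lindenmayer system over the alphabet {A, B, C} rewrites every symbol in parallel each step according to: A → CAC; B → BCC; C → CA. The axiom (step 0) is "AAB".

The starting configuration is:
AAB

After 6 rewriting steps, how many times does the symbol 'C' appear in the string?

step 0: AAB
step 1: CACCACBCC
step 2: CACACCACACACCABCCCACA
step 3: CACACCACACCACACACCACACCACACCACACACBCCCACACACACCACAC
step 4: CACACCACACCACACACCACACCACACACCACACCACACCACACACCACACCACACAC…CACACCACACCACACCABCCCACACACACCACACCACACCACACCACACACCACACCA  (len 123)
step 5: CACACCACACCACACACCACACCACACACCACACCACACCACACACCACACCACACAC…CACACCACACCACACACCACACCACACACCACACCACACCACACACCACACCACACAC  (len 297)
step 6: CACACCACACCACACACCACACCACACACCACACCACACCACACACCACACCACACAC…CACACCACACCACACACCACACCACACCACACACCACACCACACACCACACCACACCA  (len 717)

420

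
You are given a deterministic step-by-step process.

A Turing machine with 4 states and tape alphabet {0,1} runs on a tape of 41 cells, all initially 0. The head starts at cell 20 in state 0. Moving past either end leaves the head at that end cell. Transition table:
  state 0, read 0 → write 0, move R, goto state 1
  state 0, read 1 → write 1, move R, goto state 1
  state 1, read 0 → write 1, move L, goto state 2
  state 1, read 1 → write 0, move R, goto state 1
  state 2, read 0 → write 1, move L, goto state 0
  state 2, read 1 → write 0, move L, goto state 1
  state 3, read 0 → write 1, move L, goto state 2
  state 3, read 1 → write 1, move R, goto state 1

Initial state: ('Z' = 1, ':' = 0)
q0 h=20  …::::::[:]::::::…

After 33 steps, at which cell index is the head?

25

0) q0 h=20  …::::::[:]::::::…
1) q1 h=21  …::::::[:]::::::…
2) q2 h=20  …::::::[:]Z:::::…
3) q0 h=19  …::::::[:]ZZ::::…
4) q1 h=20  …::::::[Z]Z:::::…
5) q1 h=21  …::::::[Z]::::::…
6) q1 h=22  …::::::[:]::::::…
7) q2 h=21  …::::::[:]Z:::::…
8) q0 h=20  …::::::[:]ZZ::::…
9) q1 h=21  …::::::[Z]Z:::::…
10) q1 h=22  …::::::[Z]::::::…
11) q1 h=23  …::::::[:]::::::…
12) q2 h=22  …::::::[:]Z:::::…
13) q0 h=21  …::::::[:]ZZ::::…
14) q1 h=22  …::::::[Z]Z:::::…
15) q1 h=23  …::::::[Z]::::::…
16) q1 h=24  …::::::[:]::::::…
17) q2 h=23  …::::::[:]Z:::::…
18) q0 h=22  …::::::[:]ZZ::::…
19) q1 h=23  …::::::[Z]Z:::::…
20) q1 h=24  …::::::[Z]::::::…
21) q1 h=25  …::::::[:]::::::…
22) q2 h=24  …::::::[:]Z:::::…
23) q0 h=23  …::::::[:]ZZ::::…
24) q1 h=24  …::::::[Z]Z:::::…
25) q1 h=25  …::::::[Z]::::::…
26) q1 h=26  …::::::[:]::::::…
27) q2 h=25  …::::::[:]Z:::::…
28) q0 h=24  …::::::[:]ZZ::::…
29) q1 h=25  …::::::[Z]Z:::::…
30) q1 h=26  …::::::[Z]::::::…
31) q1 h=27  …::::::[:]::::::…
32) q2 h=26  …::::::[:]Z:::::…
33) q0 h=25  …::::::[:]ZZ::::…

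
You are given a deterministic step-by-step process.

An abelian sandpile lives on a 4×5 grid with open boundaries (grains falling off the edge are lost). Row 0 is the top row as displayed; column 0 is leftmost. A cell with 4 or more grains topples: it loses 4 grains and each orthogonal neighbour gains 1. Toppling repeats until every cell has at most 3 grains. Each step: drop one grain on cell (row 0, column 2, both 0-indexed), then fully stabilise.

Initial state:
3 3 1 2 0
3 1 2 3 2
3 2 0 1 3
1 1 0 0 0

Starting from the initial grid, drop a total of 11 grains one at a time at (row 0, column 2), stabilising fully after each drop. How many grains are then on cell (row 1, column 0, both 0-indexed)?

gen 0: 3 3 1 2 0
3 1 2 3 2
3 2 0 1 3
1 1 0 0 0
gen 1: 3 3 2 2 0
3 1 2 3 2
3 2 0 1 3
1 1 0 0 0
gen 2: 3 3 3 2 0
3 1 2 3 2
3 2 0 1 3
1 1 0 0 0
gen 3: 1 1 1 3 0
1 3 3 3 2
0 3 0 1 3
2 1 0 0 0
gen 4: 1 1 2 3 0
1 3 3 3 2
0 3 0 1 3
2 1 0 0 0
gen 5: 1 1 3 3 0
1 3 3 3 2
0 3 0 1 3
2 1 0 0 0
gen 6: 1 3 2 1 1
2 1 2 1 3
1 0 2 2 3
2 2 0 0 0
gen 7: 1 3 3 1 1
2 1 2 1 3
1 0 2 2 3
2 2 0 0 0
gen 8: 2 0 1 2 1
2 2 3 1 3
1 0 2 2 3
2 2 0 0 0
gen 9: 2 0 2 2 1
2 2 3 1 3
1 0 2 2 3
2 2 0 0 0
gen 10: 2 0 3 2 1
2 2 3 1 3
1 0 2 2 3
2 2 0 0 0
gen 11: 2 1 1 3 1
2 3 0 2 3
1 0 3 2 3
2 2 0 0 0

2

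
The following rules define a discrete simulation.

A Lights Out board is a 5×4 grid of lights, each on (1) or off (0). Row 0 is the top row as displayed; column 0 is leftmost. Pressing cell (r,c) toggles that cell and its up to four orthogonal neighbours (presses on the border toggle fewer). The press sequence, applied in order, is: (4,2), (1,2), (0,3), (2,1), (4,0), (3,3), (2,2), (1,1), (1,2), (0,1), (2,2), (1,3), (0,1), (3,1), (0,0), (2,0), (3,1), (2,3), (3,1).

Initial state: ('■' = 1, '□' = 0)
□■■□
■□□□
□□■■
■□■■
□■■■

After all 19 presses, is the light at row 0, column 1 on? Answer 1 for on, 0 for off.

t=0: □■■□
■□□□
□□■■
■□■■
□■■■
t=1: □■■□
■□□□
□□■■
■□□■
□□□□
t=2: □■□□
■■■■
□□□■
■□□■
□□□□
t=3: □■■■
■■■□
□□□■
■□□■
□□□□
t=4: □■■■
■□■□
■■■■
■■□■
□□□□
t=5: □■■■
■□■□
■■■■
□■□■
■■□□
t=6: □■■■
■□■□
■■■□
□■■□
■■□■
t=7: □■■■
■□□□
■□□■
□■□□
■■□■
t=8: □□■■
□■■□
■■□■
□■□□
■■□■
t=9: □□□■
□□□■
■■■■
□■□□
■■□■
t=10: ■■■■
□■□■
■■■■
□■□□
■■□■
t=11: ■■■■
□■■■
■□□□
□■■□
■■□■
t=12: ■■■□
□■□□
■□□■
□■■□
■■□■
t=13: □□□□
□□□□
■□□■
□■■□
■■□■
t=14: □□□□
□□□□
■■□■
■□□□
■□□■
t=15: ■■□□
■□□□
■■□■
■□□□
■□□■
t=16: ■■□□
□□□□
□□□■
□□□□
■□□■
t=17: ■■□□
□□□□
□■□■
■■■□
■■□■
t=18: ■■□□
□□□■
□■■□
■■■■
■■□■
t=19: ■■□□
□□□■
□□■□
□□□■
■□□■

1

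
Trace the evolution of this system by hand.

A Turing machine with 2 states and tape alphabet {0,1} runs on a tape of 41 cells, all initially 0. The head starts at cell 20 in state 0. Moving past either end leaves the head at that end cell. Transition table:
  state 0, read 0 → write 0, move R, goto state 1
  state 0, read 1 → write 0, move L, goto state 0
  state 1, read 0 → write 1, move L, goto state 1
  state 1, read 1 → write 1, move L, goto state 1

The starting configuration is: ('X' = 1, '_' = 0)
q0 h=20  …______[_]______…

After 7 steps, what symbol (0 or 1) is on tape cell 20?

0) q0 h=20  …______[_]______…
1) q1 h=21  …______[_]______…
2) q1 h=20  …______[_]X_____…
3) q1 h=19  …______[_]XX____…
4) q1 h=18  …______[_]XXX___…
5) q1 h=17  …______[_]XXXX__…
6) q1 h=16  …______[_]XXXXX_…
7) q1 h=15  …______[_]XXXXXX…

1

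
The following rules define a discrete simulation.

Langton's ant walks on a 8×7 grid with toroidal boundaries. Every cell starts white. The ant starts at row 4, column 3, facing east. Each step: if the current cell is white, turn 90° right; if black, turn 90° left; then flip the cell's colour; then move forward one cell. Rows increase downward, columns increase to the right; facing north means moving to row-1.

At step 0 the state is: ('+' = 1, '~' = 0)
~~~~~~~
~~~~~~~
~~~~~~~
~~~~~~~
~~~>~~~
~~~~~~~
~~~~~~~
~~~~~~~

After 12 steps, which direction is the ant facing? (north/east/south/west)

east

[0] ~~~~~~~
~~~~~~~
~~~~~~~
~~~~~~~
~~~>~~~
~~~~~~~
~~~~~~~
~~~~~~~
[1] ~~~~~~~
~~~~~~~
~~~~~~~
~~~~~~~
~~~+~~~
~~~v~~~
~~~~~~~
~~~~~~~
[2] ~~~~~~~
~~~~~~~
~~~~~~~
~~~~~~~
~~~+~~~
~~<+~~~
~~~~~~~
~~~~~~~
[3] ~~~~~~~
~~~~~~~
~~~~~~~
~~~~~~~
~~^+~~~
~~++~~~
~~~~~~~
~~~~~~~
[4] ~~~~~~~
~~~~~~~
~~~~~~~
~~~~~~~
~~+>~~~
~~++~~~
~~~~~~~
~~~~~~~
[5] ~~~~~~~
~~~~~~~
~~~~~~~
~~~^~~~
~~+~~~~
~~++~~~
~~~~~~~
~~~~~~~
[6] ~~~~~~~
~~~~~~~
~~~~~~~
~~~+>~~
~~+~~~~
~~++~~~
~~~~~~~
~~~~~~~
[7] ~~~~~~~
~~~~~~~
~~~~~~~
~~~++~~
~~+~v~~
~~++~~~
~~~~~~~
~~~~~~~
[8] ~~~~~~~
~~~~~~~
~~~~~~~
~~~++~~
~~+<+~~
~~++~~~
~~~~~~~
~~~~~~~
[9] ~~~~~~~
~~~~~~~
~~~~~~~
~~~^+~~
~~+++~~
~~++~~~
~~~~~~~
~~~~~~~
[10] ~~~~~~~
~~~~~~~
~~~~~~~
~~<~+~~
~~+++~~
~~++~~~
~~~~~~~
~~~~~~~
[11] ~~~~~~~
~~~~~~~
~~^~~~~
~~+~+~~
~~+++~~
~~++~~~
~~~~~~~
~~~~~~~
[12] ~~~~~~~
~~~~~~~
~~+>~~~
~~+~+~~
~~+++~~
~~++~~~
~~~~~~~
~~~~~~~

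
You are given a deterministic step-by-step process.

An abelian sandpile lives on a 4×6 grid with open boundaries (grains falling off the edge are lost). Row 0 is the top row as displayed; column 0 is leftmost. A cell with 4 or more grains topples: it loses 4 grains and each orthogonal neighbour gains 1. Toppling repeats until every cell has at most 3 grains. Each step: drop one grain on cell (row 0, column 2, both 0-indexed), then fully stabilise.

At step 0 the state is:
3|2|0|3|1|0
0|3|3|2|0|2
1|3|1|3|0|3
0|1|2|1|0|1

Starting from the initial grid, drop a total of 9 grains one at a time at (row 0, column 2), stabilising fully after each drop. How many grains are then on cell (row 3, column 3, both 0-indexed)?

2

k=0  3|2|0|3|1|0
0|3|3|2|0|2
1|3|1|3|0|3
0|1|2|1|0|1
k=1  3|2|1|3|1|0
0|3|3|2|0|2
1|3|1|3|0|3
0|1|2|1|0|1
k=2  3|2|2|3|1|0
0|3|3|2|0|2
1|3|1|3|0|3
0|1|2|1|0|1
k=3  3|2|3|3|1|0
0|3|3|2|0|2
1|3|1|3|0|3
0|1|2|1|0|1
k=4  0|1|3|1|2|0
2|2|3|1|1|2
2|1|0|1|1|3
0|2|3|2|0|1
k=5  0|2|1|2|2|0
2|3|0|2|1|2
2|1|1|1|1|3
0|2|3|2|0|1
k=6  0|2|2|2|2|0
2|3|0|2|1|2
2|1|1|1|1|3
0|2|3|2|0|1
k=7  0|2|3|2|2|0
2|3|0|2|1|2
2|1|1|1|1|3
0|2|3|2|0|1
k=8  0|3|0|3|2|0
2|3|1|2|1|2
2|1|1|1|1|3
0|2|3|2|0|1
k=9  0|3|1|3|2|0
2|3|1|2|1|2
2|1|1|1|1|3
0|2|3|2|0|1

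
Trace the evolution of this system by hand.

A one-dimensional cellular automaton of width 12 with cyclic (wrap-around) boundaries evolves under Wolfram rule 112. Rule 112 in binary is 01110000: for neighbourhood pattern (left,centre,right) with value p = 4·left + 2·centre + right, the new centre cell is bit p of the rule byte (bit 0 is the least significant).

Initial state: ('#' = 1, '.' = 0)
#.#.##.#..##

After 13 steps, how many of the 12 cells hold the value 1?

6

step 0: #.#.##.#..##
step 1: ##.#.##.#...
step 2: .##.#.##.#..
step 3: ..##.#.##.#.
step 4: ...##.#.##.#
step 5: #...##.#.##.
step 6: .#...##.#.##
step 7: #.#...##.#.#
step 8: ##.#...##.#.
step 9: .##.#...##.#
step 10: #.##.#...##.
step 11: .#.##.#...##
step 12: #.#.##.#...#
step 13: ##.#.##.#...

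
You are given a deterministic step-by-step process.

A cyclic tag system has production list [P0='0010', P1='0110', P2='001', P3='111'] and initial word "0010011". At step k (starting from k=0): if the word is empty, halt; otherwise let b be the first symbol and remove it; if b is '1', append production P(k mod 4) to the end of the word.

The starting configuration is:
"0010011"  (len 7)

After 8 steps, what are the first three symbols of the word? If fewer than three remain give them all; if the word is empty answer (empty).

k=0  "0010011"  (len 7)
k=1  "010011"  (len 6)
k=2  "10011"  (len 5)
k=3  "0011001"  (len 7)
k=4  "011001"  (len 6)
k=5  "11001"  (len 5)
k=6  "10010110"  (len 8)
k=7  "0010110001"  (len 10)
k=8  "010110001"  (len 9)

010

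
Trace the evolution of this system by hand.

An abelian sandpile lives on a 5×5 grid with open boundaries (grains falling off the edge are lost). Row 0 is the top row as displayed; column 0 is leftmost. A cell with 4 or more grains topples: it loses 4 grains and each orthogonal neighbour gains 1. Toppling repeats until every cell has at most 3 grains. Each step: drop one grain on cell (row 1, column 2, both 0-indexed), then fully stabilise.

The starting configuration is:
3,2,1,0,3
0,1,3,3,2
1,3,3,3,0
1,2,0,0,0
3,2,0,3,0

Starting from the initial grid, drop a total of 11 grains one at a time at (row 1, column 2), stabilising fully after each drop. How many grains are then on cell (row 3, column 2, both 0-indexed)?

step 0: 3,2,1,0,3
0,1,3,3,2
1,3,3,3,0
1,2,0,0,0
3,2,0,3,0
step 1: 3,2,2,1,3
0,3,2,1,3
2,0,2,1,1
1,3,1,1,0
3,2,0,3,0
step 2: 3,2,2,1,3
0,3,3,1,3
2,0,2,1,1
1,3,1,1,0
3,2,0,3,0
step 3: 3,3,3,1,3
1,0,1,2,3
2,1,3,1,1
1,3,1,1,0
3,2,0,3,0
step 4: 3,3,3,1,3
1,0,2,2,3
2,1,3,1,1
1,3,1,1,0
3,2,0,3,0
step 5: 3,3,3,1,3
1,0,3,2,3
2,1,3,1,1
1,3,1,1,0
3,2,0,3,0
step 6: 0,1,1,2,3
2,2,2,3,3
2,2,0,2,1
1,3,2,1,0
3,2,0,3,0
step 7: 0,1,1,2,3
2,2,3,3,3
2,2,0,2,1
1,3,2,1,0
3,2,0,3,0
step 8: 0,1,3,0,1
2,3,1,2,1
2,2,1,3,2
1,3,2,1,0
3,2,0,3,0
step 9: 0,1,3,0,1
2,3,2,2,1
2,2,1,3,2
1,3,2,1,0
3,2,0,3,0
step 10: 0,1,3,0,1
2,3,3,2,1
2,2,1,3,2
1,3,2,1,0
3,2,0,3,0
step 11: 0,3,0,1,1
3,0,2,3,1
2,3,2,3,2
1,3,2,1,0
3,2,0,3,0

2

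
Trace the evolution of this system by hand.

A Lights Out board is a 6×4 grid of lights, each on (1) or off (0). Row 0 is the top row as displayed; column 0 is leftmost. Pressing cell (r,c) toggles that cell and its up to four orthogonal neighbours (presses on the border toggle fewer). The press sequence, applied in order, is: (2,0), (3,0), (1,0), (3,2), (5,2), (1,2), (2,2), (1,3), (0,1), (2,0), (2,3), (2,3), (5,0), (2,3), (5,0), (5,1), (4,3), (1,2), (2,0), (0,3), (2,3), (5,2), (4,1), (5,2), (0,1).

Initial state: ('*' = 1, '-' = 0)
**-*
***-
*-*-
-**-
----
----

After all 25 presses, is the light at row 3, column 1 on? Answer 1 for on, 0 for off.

k=0  **-*
***-
*-*-
-**-
----
----
k=1  **-*
-**-
-**-
***-
----
----
k=2  **-*
-**-
***-
--*-
*---
----
k=3  -*-*
*-*-
-**-
--*-
*---
----
k=4  -*-*
*-*-
-*--
-*-*
*-*-
----
k=5  -*-*
*-*-
-*--
-*-*
*---
-***
k=6  -***
**-*
-**-
-*-*
*---
-***
k=7  -***
****
---*
-***
*---
-***
k=8  -**-
**--
----
-***
*---
-***
k=9  *---
*---
----
-***
*---
-***
k=10  *---
----
**--
****
*---
-***
k=11  *---
---*
****
***-
*---
-***
k=12  *---
----
**--
****
*---
-***
k=13  *---
----
**--
****
----
*-**
k=14  *---
---*
****
***-
----
*-**
k=15  *---
---*
****
***-
*---
-***
k=16  *---
---*
****
***-
**--
*--*
k=17  *---
---*
****
****
****
*---
k=18  *-*-
-**-
**-*
****
****
*---
k=19  *-*-
***-
---*
-***
****
*---
k=20  *--*
****
---*
-***
****
*---
k=21  *--*
***-
--*-
-**-
****
*---
k=22  *--*
***-
--*-
-**-
**-*
****
k=23  *--*
***-
--*-
--*-
--**
*-**
k=24  *--*
***-
--*-
--*-
---*
**--
k=25  -***
*-*-
--*-
--*-
---*
**--

0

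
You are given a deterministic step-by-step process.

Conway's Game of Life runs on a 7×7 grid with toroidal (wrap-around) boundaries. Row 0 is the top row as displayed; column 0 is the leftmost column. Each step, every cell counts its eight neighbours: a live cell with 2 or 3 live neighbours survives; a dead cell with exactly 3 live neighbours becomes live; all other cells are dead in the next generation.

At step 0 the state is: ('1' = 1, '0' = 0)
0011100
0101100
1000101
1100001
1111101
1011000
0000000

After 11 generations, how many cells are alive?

0) 0011100
0101100
1000101
1100001
1111101
1011000
0000000
1) 0010100
1100000
0011101
0000100
0000110
1000101
0100100
2) 1011000
1100110
1111110
0000000
0001101
1001101
1100100
3) 0011010
0000010
1011010
1100001
1001101
0110001
0000110
4) 0001011
0100010
1010110
0000000
0001000
0110001
0100111
5) 0010000
1111000
0100111
0001100
0010000
0111101
0101100
6) 1000100
1001111
0100011
0011100
0100010
1100110
1100110
7) 0000000
0101000
0100000
1111101
1100011
0010000
0001000
8) 0010000
0010000
0000100
0001100
0000110
1110001
0000000
9) 0000000
0001000
0000100
0001000
1110111
1100011
1010000
10) 0000000
0000000
0001100
1111001
0011100
0001100
1000000
11) 0000000
0000000
1101100
1100010
1000010
0010100
0000000

11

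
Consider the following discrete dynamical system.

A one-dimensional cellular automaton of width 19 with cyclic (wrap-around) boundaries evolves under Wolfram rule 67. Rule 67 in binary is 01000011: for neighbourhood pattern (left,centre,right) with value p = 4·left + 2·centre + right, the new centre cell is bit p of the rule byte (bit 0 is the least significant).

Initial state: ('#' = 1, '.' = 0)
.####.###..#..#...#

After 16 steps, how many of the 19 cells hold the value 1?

step 0: .####.###..#..#...#
step 1: ....#...#.#..#..##.
step 2: ####..##....#..#.#.
step 3: ...#.#.#.###..#....
step 4: ###........#.#..###
step 5: ..#.#######....#...
step 6: ##........#.###..##
step 7: .#.#######....#.#..
step 8: #........#.###....#
step 9: #.#######....#.###.
step 10: ........#.###....#.
step 11: ########....#.###..
step 12: .......#.###....#.#
step 13: .######....#.###...
step 14: #.....#.###....#.##
step 15: #.####....#.###....
step 16: .....#.###....#.###

8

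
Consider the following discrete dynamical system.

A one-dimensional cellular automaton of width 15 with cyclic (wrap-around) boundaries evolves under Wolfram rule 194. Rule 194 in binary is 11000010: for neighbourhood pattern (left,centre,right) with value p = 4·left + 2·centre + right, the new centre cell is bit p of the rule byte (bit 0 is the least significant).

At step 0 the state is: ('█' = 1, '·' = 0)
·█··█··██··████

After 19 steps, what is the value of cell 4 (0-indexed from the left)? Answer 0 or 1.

0

k=0  ·█··█··██··████
k=1  ···█··█·█·█·███
k=2  ··█··█·······██
k=3  ·█··█·······█·█
k=4  ···█·······█···
k=5  ··█·······█····
k=6  ·█·······█·····
k=7  █·······█······
k=8  ·······█······█
k=9  ······█······█·
k=10  ·····█······█··
k=11  ····█······█···
k=12  ···█······█····
k=13  ··█······█·····
k=14  ·█······█······
k=15  █······█·······
k=16  ······█·······█
k=17  ·····█·······█·
k=18  ····█·······█··
k=19  ···█·······█···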